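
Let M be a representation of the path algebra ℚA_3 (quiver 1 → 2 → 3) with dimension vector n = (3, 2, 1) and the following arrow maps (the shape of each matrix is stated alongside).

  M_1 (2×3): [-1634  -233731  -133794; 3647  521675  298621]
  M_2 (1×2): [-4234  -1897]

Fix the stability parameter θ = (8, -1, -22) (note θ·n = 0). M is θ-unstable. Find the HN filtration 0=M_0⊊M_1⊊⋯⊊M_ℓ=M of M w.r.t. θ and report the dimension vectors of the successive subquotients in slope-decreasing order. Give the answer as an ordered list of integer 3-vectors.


Barcode: M ≅ I[1,1], I[1,2], I[1,3]. HN layers by μ_θ (3 steps, strictly decreasing):
  μ^(1)=8; μ^(2)=7/2; μ^(3)=-5

((1, 0, 0); (1, 1, 0); (1, 1, 1))


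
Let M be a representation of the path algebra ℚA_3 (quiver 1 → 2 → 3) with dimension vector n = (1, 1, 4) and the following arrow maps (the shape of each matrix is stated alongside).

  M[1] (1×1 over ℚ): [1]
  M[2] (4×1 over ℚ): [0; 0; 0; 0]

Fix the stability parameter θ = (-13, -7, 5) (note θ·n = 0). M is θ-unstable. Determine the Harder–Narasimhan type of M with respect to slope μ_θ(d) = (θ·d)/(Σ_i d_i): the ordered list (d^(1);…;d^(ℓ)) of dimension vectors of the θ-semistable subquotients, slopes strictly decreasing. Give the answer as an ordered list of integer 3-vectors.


Barcode: M ≅ I[1,2], I[3,3]^4. HN layers by μ_θ (3 steps, strictly decreasing):
  μ^(1)=5; μ^(2)=-7; μ^(3)=-13

((0, 0, 4); (0, 1, 0); (1, 0, 0))


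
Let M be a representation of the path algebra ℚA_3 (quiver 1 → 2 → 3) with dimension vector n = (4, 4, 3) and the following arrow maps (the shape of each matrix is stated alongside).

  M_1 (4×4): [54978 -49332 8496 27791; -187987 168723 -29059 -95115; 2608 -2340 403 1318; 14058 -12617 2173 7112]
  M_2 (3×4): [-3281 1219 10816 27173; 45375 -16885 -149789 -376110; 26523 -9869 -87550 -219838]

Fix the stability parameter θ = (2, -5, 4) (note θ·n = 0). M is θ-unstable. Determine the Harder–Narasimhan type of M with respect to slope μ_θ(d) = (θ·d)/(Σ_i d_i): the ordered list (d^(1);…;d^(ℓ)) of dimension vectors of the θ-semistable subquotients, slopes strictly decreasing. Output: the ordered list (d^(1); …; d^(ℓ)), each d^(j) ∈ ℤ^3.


Barcode: M ≅ I[1,2], I[1,3]^3. HN layers by μ_θ (2 steps, strictly decreasing):
  μ^(1)=4; μ^(2)=-3/2

((0, 0, 3); (4, 4, 0))


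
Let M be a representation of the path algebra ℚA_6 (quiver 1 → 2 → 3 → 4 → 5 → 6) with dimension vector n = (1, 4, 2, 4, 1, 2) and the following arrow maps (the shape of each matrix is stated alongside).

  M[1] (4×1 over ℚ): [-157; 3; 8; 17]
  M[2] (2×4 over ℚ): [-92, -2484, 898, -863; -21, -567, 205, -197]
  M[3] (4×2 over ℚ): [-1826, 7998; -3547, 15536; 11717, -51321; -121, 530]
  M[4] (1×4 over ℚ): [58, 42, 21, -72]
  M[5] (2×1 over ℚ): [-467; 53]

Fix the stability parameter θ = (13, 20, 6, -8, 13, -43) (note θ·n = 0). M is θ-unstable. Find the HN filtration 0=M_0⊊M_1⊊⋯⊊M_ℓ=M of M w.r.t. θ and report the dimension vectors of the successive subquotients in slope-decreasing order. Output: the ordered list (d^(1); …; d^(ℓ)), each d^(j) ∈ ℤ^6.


Barcode: M ≅ I[1,4], I[2,2]^2, I[2,6], I[4,4]^2, I[6,6]. HN layers by μ_θ (5 steps, strictly decreasing):
  μ^(1)=20; μ^(2)=31/4; μ^(3)=-12/5; μ^(4)=-8; μ^(5)=-43

((0, 2, 0, 0, 0, 0); (1, 1, 1, 1, 0, 0); (0, 1, 1, 1, 1, 1); (0, 0, 0, 2, 0, 0); (0, 0, 0, 0, 0, 1))


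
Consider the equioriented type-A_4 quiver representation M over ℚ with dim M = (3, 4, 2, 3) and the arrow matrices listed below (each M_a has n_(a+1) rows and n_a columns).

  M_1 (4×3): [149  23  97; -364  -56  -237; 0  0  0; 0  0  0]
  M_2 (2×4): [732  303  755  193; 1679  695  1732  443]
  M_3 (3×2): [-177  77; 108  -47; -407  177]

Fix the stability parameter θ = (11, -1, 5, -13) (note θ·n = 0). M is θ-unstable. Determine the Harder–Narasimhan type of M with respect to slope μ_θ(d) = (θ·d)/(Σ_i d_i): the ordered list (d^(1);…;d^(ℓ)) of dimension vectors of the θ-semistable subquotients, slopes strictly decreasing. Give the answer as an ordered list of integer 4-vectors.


Interval decomposition of M: I[1,1], I[1,4]^2, I[2,2]^2, I[4,4].
HN type (ℓ=4): μ^(1)=11; μ^(2)=1/2; μ^(3)=-1; μ^(4)=-13

((1, 0, 0, 0); (2, 2, 2, 2); (0, 2, 0, 0); (0, 0, 0, 1))


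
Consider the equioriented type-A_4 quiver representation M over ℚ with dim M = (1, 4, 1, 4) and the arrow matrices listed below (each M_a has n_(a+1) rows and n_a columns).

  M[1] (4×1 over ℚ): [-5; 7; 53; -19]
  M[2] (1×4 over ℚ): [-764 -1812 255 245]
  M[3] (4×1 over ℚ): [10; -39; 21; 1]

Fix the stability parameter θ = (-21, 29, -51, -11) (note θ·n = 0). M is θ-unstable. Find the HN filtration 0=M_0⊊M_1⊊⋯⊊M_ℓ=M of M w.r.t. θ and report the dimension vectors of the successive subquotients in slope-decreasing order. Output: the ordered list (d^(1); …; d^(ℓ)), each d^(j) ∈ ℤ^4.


Barcode: M ≅ I[1,4], I[2,2]^3, I[4,4]^3. HN layers by μ_θ (3 steps, strictly decreasing):
  μ^(1)=29; μ^(2)=-11; μ^(3)=-21

((0, 3, 0, 0); (0, 1, 1, 4); (1, 0, 0, 0))


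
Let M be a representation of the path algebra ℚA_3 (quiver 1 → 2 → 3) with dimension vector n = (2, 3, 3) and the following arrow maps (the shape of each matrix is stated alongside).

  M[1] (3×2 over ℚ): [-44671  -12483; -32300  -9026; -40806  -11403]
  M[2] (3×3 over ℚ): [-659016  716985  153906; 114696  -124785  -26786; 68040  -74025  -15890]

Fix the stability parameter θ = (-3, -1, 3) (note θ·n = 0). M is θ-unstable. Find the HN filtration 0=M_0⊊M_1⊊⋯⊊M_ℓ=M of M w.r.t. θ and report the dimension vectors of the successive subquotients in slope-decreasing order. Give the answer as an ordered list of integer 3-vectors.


Via rank(M_{q-1}∘⋯∘M_p): M ≅ I[1,2]^2, I[2,3], I[3,3]^2.
μ_θ-semistable layers: μ^(1)=3; μ^(2)=-1; μ^(3)=-3

((0, 0, 3); (0, 3, 0); (2, 0, 0))


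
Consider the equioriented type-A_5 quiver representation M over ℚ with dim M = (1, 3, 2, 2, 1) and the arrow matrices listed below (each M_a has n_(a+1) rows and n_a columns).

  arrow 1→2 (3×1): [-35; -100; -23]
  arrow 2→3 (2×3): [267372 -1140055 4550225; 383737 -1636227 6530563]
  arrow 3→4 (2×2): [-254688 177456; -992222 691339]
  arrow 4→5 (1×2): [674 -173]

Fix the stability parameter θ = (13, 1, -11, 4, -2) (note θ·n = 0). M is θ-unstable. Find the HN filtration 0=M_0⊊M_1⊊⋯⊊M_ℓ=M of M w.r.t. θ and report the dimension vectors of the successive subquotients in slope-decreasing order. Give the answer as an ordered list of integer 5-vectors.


Interval decomposition of M: I[1,5], I[2,2], I[2,3], I[4,4].
HN type (ℓ=3): μ^(1)=4; μ^(2)=1; μ^(3)=-5

((0, 0, 0, 1, 0); (1, 2, 1, 1, 1); (0, 1, 1, 0, 0))


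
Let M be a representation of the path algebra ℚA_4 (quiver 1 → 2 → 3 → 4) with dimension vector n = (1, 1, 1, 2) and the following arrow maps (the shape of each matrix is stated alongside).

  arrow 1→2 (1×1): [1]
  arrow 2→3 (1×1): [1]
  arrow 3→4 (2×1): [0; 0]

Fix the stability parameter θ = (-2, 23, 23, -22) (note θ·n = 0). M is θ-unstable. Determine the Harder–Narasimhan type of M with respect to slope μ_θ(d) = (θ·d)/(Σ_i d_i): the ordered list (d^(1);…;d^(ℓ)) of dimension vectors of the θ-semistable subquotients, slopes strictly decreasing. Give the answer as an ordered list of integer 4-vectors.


Via rank(M_{q-1}∘⋯∘M_p): M ≅ I[1,3], I[4,4]^2.
μ_θ-semistable layers: μ^(1)=23; μ^(2)=-2; μ^(3)=-22

((0, 1, 1, 0); (1, 0, 0, 0); (0, 0, 0, 2))


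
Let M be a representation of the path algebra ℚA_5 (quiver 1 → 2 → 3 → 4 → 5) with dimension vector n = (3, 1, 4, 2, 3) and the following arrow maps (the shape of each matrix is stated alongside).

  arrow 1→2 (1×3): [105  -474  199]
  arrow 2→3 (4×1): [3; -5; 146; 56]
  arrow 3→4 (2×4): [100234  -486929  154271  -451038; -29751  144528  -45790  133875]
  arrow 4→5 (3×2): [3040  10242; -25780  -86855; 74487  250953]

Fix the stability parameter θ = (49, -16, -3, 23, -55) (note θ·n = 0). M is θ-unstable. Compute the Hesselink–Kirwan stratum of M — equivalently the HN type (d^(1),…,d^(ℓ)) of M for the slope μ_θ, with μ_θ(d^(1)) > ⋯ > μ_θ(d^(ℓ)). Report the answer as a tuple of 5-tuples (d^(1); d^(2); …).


Interval decomposition of M: I[1,1]^2, I[1,5], I[3,3]^2, I[3,5], I[5,5].
HN type (ℓ=5): μ^(1)=49; μ^(2)=-2/5; μ^(3)=-3; μ^(4)=-35/3; μ^(5)=-55

((2, 0, 0, 0, 0); (1, 1, 1, 1, 1); (0, 0, 2, 0, 0); (0, 0, 1, 1, 1); (0, 0, 0, 0, 1))


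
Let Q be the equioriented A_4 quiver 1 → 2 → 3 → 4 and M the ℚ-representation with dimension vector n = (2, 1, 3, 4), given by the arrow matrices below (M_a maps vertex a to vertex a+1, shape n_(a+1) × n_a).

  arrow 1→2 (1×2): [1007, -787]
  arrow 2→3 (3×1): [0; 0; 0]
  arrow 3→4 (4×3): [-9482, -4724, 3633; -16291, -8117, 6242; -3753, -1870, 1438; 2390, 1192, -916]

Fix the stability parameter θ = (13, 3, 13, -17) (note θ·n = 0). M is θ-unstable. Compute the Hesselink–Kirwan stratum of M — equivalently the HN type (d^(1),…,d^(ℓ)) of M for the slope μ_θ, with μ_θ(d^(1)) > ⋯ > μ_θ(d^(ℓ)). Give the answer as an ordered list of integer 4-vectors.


Via rank(M_{q-1}∘⋯∘M_p): M ≅ I[1,1], I[1,2], I[3,4]^3, I[4,4].
μ_θ-semistable layers: μ^(1)=13; μ^(2)=8; μ^(3)=-2; μ^(4)=-17

((1, 0, 0, 0); (1, 1, 0, 0); (0, 0, 3, 3); (0, 0, 0, 1))


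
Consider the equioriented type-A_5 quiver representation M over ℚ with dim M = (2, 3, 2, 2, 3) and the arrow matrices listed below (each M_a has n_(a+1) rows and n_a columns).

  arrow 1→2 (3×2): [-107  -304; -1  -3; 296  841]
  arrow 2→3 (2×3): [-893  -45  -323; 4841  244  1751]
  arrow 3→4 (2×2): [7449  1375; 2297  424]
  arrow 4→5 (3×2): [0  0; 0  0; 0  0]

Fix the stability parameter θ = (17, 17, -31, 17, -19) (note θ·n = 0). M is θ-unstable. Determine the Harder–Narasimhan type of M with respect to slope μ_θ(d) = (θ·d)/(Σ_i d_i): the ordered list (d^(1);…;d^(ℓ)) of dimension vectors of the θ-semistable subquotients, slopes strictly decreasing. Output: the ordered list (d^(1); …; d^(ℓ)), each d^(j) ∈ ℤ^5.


Interval decomposition of M: I[1,2], I[1,4], I[2,4], I[5,5]^3.
HN type (ℓ=4): μ^(1)=17; μ^(2)=1; μ^(3)=-7; μ^(4)=-19

((1, 1, 0, 2, 0); (1, 1, 1, 0, 0); (0, 1, 1, 0, 0); (0, 0, 0, 0, 3))


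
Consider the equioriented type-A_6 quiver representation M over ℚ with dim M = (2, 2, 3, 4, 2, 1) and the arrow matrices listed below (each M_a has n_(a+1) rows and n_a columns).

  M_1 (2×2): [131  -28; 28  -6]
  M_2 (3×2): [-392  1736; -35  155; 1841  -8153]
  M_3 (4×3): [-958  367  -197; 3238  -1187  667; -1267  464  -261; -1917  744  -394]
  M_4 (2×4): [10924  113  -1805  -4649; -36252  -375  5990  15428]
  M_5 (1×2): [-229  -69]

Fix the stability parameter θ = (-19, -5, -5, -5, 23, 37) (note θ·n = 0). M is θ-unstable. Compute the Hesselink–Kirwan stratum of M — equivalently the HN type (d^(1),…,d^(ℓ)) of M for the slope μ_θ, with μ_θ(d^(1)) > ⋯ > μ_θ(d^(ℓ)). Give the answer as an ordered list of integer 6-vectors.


Barcode: M ≅ I[1,2], I[1,6], I[3,4], I[3,5], I[4,4]. HN layers by μ_θ (4 steps, strictly decreasing):
  μ^(1)=37; μ^(2)=23; μ^(3)=-5; μ^(4)=-19

((0, 0, 0, 0, 0, 1); (0, 0, 0, 0, 2, 0); (0, 2, 3, 4, 0, 0); (2, 0, 0, 0, 0, 0))


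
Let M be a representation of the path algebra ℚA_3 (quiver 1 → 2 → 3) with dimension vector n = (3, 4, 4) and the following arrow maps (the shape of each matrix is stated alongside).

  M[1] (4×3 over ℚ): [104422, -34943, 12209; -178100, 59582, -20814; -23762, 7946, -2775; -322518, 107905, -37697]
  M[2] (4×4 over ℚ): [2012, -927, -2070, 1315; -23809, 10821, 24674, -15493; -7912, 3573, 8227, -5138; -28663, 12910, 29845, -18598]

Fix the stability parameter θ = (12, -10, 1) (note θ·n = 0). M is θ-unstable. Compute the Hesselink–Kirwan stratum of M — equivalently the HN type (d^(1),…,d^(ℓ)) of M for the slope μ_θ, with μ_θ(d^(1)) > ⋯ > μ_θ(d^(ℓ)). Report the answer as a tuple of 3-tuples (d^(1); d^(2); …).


Interval decomposition of M: I[1,1], I[1,3]^2, I[2,3]^2.
HN type (ℓ=3): μ^(1)=12; μ^(2)=1; μ^(3)=-10

((1, 0, 0); (2, 2, 4); (0, 2, 0))


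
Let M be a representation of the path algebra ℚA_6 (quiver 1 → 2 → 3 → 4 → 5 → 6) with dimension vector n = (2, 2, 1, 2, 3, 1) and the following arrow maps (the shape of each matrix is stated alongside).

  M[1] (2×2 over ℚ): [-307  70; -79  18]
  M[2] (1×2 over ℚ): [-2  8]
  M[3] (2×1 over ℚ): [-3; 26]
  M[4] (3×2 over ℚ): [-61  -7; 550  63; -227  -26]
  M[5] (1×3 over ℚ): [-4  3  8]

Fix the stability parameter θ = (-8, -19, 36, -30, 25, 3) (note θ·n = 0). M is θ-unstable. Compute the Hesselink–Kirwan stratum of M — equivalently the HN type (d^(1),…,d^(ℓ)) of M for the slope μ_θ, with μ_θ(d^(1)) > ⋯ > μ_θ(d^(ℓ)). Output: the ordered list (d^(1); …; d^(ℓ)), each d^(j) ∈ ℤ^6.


Barcode: M ≅ I[1,2], I[1,5], I[4,6], I[5,5]. HN layers by μ_θ (5 steps, strictly decreasing):
  μ^(1)=25; μ^(2)=14; μ^(3)=3; μ^(4)=-27/2; μ^(5)=-30

((0, 0, 0, 0, 2, 0); (0, 0, 0, 0, 1, 1); (0, 0, 1, 1, 0, 0); (2, 2, 0, 0, 0, 0); (0, 0, 0, 1, 0, 0))


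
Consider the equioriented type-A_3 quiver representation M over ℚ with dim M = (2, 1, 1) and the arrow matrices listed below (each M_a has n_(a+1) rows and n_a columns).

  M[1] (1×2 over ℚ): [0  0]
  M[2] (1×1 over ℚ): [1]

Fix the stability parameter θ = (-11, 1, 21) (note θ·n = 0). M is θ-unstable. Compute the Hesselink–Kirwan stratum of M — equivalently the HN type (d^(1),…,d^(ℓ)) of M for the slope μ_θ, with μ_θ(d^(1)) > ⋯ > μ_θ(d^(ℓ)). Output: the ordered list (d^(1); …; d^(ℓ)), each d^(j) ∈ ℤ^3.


Interval decomposition of M: I[1,1]^2, I[2,3].
HN type (ℓ=3): μ^(1)=21; μ^(2)=1; μ^(3)=-11

((0, 0, 1); (0, 1, 0); (2, 0, 0))


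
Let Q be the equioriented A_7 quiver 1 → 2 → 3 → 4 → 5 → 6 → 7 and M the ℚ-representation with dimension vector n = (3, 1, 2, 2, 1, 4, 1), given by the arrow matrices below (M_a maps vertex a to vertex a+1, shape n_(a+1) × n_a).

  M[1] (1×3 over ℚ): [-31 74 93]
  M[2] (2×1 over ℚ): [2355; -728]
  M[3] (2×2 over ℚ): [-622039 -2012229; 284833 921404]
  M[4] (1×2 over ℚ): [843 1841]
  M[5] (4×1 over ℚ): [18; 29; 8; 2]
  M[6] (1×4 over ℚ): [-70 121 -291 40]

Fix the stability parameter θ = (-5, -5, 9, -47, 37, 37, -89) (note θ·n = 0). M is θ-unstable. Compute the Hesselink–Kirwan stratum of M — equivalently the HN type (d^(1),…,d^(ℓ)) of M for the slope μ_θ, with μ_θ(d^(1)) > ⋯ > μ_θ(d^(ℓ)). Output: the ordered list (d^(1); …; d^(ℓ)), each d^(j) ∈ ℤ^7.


Barcode: M ≅ I[1,1]^2, I[1,7], I[3,4], I[6,6]^3. HN layers by μ_θ (4 steps, strictly decreasing):
  μ^(1)=37; μ^(2)=-5; μ^(3)=-12; μ^(4)=-19

((0, 0, 0, 0, 0, 3, 0); (2, 0, 0, 0, 1, 1, 1); (1, 1, 1, 1, 0, 0, 0); (0, 0, 1, 1, 0, 0, 0))


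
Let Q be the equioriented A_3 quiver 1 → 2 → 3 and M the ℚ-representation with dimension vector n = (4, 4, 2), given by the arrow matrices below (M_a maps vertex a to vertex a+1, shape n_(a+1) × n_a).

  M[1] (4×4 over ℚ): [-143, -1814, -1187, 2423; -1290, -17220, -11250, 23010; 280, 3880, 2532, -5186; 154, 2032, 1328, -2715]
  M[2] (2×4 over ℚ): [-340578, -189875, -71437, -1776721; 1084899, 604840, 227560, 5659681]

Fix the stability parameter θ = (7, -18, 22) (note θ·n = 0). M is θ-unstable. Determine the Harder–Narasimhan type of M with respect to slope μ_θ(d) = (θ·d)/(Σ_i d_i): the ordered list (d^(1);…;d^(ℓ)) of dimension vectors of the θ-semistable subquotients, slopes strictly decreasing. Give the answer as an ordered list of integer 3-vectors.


Via rank(M_{q-1}∘⋯∘M_p): M ≅ I[1,1]^2, I[1,3]^2, I[2,2]^2.
μ_θ-semistable layers: μ^(1)=22; μ^(2)=7; μ^(3)=-11/2; μ^(4)=-18

((0, 0, 2); (2, 0, 0); (2, 2, 0); (0, 2, 0))


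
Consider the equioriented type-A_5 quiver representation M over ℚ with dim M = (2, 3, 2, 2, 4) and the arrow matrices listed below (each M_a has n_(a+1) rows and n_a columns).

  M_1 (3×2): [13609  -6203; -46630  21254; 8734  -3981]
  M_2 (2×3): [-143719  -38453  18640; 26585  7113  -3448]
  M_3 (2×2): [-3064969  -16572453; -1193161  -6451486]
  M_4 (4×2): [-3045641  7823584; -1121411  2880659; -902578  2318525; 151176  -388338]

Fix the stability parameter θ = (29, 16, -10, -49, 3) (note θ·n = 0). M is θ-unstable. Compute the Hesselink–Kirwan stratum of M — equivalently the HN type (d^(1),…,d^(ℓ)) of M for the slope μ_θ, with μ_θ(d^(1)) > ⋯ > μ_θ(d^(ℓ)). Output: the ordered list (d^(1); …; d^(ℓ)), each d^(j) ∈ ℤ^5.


Via rank(M_{q-1}∘⋯∘M_p): M ≅ I[1,2], I[1,5], I[2,5], I[5,5]^2.
μ_θ-semistable layers: μ^(1)=45/2; μ^(2)=3; μ^(3)=-7/2; μ^(4)=-43/3

((1, 1, 0, 0, 0); (0, 0, 0, 0, 4); (1, 1, 1, 1, 0); (0, 1, 1, 1, 0))


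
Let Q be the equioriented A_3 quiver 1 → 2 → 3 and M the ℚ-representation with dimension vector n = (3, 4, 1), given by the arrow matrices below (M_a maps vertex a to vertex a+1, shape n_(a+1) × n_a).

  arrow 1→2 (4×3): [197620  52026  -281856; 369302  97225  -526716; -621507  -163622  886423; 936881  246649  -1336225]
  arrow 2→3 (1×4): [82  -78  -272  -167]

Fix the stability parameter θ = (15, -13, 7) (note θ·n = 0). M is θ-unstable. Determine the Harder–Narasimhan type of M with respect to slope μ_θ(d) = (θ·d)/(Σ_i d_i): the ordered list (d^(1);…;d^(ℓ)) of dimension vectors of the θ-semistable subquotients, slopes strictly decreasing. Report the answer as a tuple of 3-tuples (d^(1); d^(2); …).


Via rank(M_{q-1}∘⋯∘M_p): M ≅ I[1,2]^2, I[1,3], I[2,2].
μ_θ-semistable layers: μ^(1)=7; μ^(2)=1; μ^(3)=-13

((0, 0, 1); (3, 3, 0); (0, 1, 0))


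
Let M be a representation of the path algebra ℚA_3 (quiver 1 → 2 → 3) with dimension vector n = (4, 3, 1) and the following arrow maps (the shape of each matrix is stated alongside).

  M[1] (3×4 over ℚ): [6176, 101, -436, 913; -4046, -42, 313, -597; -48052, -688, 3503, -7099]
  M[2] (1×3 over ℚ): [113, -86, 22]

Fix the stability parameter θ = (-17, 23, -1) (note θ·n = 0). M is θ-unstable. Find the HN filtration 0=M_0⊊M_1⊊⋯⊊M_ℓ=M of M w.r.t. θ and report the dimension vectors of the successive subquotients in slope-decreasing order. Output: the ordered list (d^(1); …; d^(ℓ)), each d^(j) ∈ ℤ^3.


Interval decomposition of M: I[1,1], I[1,2]^2, I[1,3].
HN type (ℓ=3): μ^(1)=23; μ^(2)=11; μ^(3)=-17

((0, 2, 0); (0, 1, 1); (4, 0, 0))


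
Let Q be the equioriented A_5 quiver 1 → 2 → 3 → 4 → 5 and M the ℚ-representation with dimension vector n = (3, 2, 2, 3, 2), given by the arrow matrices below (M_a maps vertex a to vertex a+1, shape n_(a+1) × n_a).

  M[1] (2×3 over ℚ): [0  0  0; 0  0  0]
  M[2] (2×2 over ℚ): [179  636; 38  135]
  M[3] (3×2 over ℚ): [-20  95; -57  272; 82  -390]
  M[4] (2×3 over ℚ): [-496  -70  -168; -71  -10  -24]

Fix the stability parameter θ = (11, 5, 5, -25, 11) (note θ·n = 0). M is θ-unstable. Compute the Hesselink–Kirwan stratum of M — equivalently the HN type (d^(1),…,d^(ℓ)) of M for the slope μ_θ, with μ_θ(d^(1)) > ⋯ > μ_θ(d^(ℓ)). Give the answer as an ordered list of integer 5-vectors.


Interval decomposition of M: I[1,1]^3, I[2,5]^2, I[4,4].
HN type (ℓ=3): μ^(1)=11; μ^(2)=-5; μ^(3)=-25

((3, 0, 0, 0, 2); (0, 2, 2, 2, 0); (0, 0, 0, 1, 0))


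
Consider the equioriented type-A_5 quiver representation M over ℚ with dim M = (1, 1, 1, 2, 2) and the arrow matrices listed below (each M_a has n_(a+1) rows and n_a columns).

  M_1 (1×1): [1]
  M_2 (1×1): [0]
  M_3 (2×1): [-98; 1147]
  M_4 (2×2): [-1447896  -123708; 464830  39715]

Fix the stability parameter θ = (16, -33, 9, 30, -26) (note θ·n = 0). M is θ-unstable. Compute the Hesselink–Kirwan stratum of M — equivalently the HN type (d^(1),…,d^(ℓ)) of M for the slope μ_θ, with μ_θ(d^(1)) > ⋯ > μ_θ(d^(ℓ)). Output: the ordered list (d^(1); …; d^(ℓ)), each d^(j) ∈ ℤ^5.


Interval decomposition of M: I[1,2], I[3,5], I[4,4], I[5,5].
HN type (ℓ=4): μ^(1)=30; μ^(2)=13/3; μ^(3)=-17/2; μ^(4)=-26

((0, 0, 0, 1, 0); (0, 0, 1, 1, 1); (1, 1, 0, 0, 0); (0, 0, 0, 0, 1))


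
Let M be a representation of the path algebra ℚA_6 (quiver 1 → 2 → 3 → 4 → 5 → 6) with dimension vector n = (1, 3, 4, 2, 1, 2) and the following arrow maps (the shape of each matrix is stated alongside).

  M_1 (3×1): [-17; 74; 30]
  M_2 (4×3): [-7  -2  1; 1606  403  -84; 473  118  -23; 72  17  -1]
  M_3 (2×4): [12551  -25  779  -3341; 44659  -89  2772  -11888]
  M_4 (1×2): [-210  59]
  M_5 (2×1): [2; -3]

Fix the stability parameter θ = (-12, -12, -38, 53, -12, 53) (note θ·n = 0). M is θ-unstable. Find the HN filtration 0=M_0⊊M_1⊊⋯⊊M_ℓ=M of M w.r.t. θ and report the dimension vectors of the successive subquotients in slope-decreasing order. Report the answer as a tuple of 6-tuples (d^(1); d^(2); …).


Interval decomposition of M: I[1,6], I[2,3], I[2,4], I[3,3], I[6,6].
HN type (ℓ=5): μ^(1)=53; μ^(2)=41/2; μ^(3)=-62/3; μ^(4)=-25; μ^(5)=-38

((0, 0, 0, 1, 0, 2); (0, 0, 0, 1, 1, 0); (1, 1, 1, 0, 0, 0); (0, 2, 2, 0, 0, 0); (0, 0, 1, 0, 0, 0))


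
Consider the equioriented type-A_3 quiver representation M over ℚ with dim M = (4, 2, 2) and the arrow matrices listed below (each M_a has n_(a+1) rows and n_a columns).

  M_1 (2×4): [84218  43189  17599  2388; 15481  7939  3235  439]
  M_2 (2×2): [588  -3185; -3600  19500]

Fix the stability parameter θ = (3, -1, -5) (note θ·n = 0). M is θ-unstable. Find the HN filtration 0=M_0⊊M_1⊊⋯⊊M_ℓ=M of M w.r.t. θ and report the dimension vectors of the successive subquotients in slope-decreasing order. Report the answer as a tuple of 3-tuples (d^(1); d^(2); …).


Via rank(M_{q-1}∘⋯∘M_p): M ≅ I[1,1]^2, I[1,2], I[1,3], I[3,3].
μ_θ-semistable layers: μ^(1)=3; μ^(2)=1; μ^(3)=-1; μ^(4)=-5

((2, 0, 0); (1, 1, 0); (1, 1, 1); (0, 0, 1))


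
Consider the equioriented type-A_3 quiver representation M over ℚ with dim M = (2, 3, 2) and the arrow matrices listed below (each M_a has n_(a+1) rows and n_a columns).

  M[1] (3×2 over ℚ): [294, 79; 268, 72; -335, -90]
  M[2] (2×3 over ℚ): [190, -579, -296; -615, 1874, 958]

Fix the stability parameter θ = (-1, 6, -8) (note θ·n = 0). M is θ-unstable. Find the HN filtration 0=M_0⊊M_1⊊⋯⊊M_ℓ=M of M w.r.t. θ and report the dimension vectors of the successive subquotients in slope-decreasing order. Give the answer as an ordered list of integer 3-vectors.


Via rank(M_{q-1}∘⋯∘M_p): M ≅ I[1,2], I[1,3], I[2,3].
μ_θ-semistable layers: μ^(1)=6; μ^(2)=-1

((0, 1, 0); (2, 2, 2))


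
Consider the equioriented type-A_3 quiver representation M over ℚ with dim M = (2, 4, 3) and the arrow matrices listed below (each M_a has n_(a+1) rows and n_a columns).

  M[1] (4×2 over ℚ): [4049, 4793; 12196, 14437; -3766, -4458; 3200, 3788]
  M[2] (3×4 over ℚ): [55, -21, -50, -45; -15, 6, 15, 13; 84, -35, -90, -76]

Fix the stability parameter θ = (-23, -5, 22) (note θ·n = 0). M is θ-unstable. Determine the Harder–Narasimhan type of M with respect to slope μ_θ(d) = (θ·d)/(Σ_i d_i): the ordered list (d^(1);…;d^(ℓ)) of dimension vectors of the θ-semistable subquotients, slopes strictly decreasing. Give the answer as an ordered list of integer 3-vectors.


Interval decomposition of M: I[1,3]^2, I[2,2], I[2,3].
HN type (ℓ=3): μ^(1)=22; μ^(2)=-5; μ^(3)=-23

((0, 0, 3); (0, 4, 0); (2, 0, 0))


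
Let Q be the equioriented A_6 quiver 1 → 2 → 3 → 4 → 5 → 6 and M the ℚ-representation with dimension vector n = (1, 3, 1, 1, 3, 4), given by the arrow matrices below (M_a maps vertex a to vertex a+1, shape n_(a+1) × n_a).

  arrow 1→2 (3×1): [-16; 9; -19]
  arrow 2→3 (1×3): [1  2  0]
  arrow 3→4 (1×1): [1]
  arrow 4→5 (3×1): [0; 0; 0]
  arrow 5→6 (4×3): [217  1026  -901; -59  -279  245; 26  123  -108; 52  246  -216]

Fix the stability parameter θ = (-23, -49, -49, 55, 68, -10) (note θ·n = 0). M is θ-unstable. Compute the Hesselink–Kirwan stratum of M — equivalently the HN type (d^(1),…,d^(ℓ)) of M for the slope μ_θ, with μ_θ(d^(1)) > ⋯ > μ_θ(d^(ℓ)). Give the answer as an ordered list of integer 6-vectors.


Barcode: M ≅ I[1,4], I[2,2]^2, I[5,5], I[5,6]^2, I[6,6]^2. HN layers by μ_θ (6 steps, strictly decreasing):
  μ^(1)=68; μ^(2)=55; μ^(3)=29; μ^(4)=-10; μ^(5)=-121/3; μ^(6)=-49

((0, 0, 0, 0, 1, 0); (0, 0, 0, 1, 0, 0); (0, 0, 0, 0, 2, 2); (0, 0, 0, 0, 0, 2); (1, 1, 1, 0, 0, 0); (0, 2, 0, 0, 0, 0))


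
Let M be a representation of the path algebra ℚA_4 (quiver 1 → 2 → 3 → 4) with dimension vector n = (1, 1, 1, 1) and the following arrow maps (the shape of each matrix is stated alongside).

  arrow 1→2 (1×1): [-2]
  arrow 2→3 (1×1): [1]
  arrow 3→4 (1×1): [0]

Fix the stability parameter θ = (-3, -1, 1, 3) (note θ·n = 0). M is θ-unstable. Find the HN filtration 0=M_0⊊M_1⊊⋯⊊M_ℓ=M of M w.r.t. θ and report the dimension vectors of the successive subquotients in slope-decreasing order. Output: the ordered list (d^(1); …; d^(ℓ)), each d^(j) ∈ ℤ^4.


Via rank(M_{q-1}∘⋯∘M_p): M ≅ I[1,3], I[4,4].
μ_θ-semistable layers: μ^(1)=3; μ^(2)=1; μ^(3)=-1; μ^(4)=-3

((0, 0, 0, 1); (0, 0, 1, 0); (0, 1, 0, 0); (1, 0, 0, 0))


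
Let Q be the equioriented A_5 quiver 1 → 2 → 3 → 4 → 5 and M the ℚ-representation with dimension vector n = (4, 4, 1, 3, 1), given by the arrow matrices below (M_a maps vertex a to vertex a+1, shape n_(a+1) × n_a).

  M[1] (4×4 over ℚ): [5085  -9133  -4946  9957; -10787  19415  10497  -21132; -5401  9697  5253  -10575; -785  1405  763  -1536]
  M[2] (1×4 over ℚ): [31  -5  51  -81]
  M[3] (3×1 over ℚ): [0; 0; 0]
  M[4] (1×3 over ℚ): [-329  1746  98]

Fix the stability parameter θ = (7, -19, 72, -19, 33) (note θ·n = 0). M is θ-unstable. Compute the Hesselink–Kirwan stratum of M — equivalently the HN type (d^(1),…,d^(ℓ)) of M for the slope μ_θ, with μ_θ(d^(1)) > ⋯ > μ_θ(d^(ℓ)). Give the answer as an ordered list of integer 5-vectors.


Via rank(M_{q-1}∘⋯∘M_p): M ≅ I[1,1], I[1,2]^2, I[1,3], I[2,2], I[4,4]^2, I[4,5].
μ_θ-semistable layers: μ^(1)=72; μ^(2)=33; μ^(3)=7; μ^(4)=-6; μ^(5)=-19

((0, 0, 1, 0, 0); (0, 0, 0, 0, 1); (1, 0, 0, 0, 0); (3, 3, 0, 0, 0); (0, 1, 0, 3, 0))


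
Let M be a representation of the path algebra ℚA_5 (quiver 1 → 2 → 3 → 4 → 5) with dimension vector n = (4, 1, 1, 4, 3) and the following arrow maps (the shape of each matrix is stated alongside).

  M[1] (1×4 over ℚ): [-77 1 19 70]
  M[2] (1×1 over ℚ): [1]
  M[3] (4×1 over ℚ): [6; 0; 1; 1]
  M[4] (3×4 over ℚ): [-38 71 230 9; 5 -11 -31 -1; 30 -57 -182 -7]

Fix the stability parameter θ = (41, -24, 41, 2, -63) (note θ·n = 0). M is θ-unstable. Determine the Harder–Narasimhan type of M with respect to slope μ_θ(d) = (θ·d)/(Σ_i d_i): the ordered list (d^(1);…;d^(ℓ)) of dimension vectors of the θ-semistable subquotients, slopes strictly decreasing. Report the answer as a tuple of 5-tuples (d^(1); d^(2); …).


Via rank(M_{q-1}∘⋯∘M_p): M ≅ I[1,1]^3, I[1,5], I[4,4]^2, I[4,5], I[5,5].
μ_θ-semistable layers: μ^(1)=41; μ^(2)=2; μ^(3)=-3/5; μ^(4)=-61/2; μ^(5)=-63

((3, 0, 0, 0, 0); (0, 0, 0, 2, 0); (1, 1, 1, 1, 1); (0, 0, 0, 1, 1); (0, 0, 0, 0, 1))


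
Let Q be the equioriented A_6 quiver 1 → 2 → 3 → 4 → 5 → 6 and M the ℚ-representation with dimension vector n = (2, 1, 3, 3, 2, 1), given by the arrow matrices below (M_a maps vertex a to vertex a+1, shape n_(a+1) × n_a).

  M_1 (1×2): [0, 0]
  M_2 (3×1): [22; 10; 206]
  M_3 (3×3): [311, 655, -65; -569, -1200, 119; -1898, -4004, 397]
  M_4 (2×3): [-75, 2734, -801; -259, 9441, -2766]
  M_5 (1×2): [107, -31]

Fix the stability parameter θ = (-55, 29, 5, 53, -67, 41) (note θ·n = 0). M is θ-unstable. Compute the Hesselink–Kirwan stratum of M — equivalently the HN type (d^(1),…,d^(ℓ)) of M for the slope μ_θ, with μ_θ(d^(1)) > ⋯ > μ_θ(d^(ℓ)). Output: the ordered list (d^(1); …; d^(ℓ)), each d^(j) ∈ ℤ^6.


Via rank(M_{q-1}∘⋯∘M_p): M ≅ I[1,1]^2, I[2,6], I[3,4], I[3,5].
μ_θ-semistable layers: μ^(1)=53; μ^(2)=41; μ^(3)=5; μ^(4)=-3; μ^(5)=-55

((0, 0, 0, 1, 0, 0); (0, 0, 0, 0, 0, 1); (0, 1, 2, 1, 1, 0); (0, 0, 1, 1, 1, 0); (2, 0, 0, 0, 0, 0))


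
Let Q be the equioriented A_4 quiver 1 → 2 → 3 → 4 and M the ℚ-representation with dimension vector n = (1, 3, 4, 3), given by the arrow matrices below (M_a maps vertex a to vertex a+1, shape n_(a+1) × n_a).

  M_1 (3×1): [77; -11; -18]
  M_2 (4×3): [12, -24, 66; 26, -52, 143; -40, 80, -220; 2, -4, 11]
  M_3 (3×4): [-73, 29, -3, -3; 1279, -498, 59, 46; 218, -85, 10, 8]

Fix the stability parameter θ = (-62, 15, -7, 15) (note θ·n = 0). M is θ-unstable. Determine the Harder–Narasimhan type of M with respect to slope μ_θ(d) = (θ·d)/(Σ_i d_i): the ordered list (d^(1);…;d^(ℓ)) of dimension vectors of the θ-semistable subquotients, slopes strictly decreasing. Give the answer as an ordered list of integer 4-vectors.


Barcode: M ≅ I[1,2], I[2,2], I[2,4], I[3,3], I[3,4]^2. HN layers by μ_θ (4 steps, strictly decreasing):
  μ^(1)=15; μ^(2)=4; μ^(3)=-7; μ^(4)=-62

((0, 2, 0, 3); (0, 1, 1, 0); (0, 0, 3, 0); (1, 0, 0, 0))


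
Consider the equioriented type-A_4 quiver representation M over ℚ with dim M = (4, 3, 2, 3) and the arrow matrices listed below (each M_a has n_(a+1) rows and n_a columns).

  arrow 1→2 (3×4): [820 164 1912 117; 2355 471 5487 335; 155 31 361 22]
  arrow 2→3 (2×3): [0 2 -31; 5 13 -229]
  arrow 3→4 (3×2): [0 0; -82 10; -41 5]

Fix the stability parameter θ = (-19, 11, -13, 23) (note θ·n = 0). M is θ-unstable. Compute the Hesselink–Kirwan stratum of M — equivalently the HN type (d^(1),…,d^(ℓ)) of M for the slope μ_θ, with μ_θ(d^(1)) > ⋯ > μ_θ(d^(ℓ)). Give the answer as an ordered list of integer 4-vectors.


Barcode: M ≅ I[1,1], I[1,2], I[1,3], I[1,4], I[4,4]^2. HN layers by μ_θ (4 steps, strictly decreasing):
  μ^(1)=23; μ^(2)=11; μ^(3)=-1; μ^(4)=-19

((0, 0, 0, 3); (0, 1, 0, 0); (0, 2, 2, 0); (4, 0, 0, 0))


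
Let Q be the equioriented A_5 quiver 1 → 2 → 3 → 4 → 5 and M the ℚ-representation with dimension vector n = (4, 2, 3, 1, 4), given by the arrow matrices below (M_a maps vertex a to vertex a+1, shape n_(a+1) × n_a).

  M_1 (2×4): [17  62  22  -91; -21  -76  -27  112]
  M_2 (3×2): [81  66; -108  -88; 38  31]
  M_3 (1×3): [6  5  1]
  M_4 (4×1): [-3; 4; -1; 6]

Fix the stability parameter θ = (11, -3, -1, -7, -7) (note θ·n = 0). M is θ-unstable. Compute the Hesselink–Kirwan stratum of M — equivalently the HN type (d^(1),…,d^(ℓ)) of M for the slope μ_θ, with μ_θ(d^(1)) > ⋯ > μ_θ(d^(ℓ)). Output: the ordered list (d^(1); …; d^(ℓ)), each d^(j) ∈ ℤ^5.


Barcode: M ≅ I[1,1]^2, I[1,3], I[1,5], I[3,3], I[5,5]^3. HN layers by μ_θ (5 steps, strictly decreasing):
  μ^(1)=11; μ^(2)=7/3; μ^(3)=-1; μ^(4)=-7/5; μ^(5)=-7

((2, 0, 0, 0, 0); (1, 1, 1, 0, 0); (0, 0, 1, 0, 0); (1, 1, 1, 1, 1); (0, 0, 0, 0, 3))


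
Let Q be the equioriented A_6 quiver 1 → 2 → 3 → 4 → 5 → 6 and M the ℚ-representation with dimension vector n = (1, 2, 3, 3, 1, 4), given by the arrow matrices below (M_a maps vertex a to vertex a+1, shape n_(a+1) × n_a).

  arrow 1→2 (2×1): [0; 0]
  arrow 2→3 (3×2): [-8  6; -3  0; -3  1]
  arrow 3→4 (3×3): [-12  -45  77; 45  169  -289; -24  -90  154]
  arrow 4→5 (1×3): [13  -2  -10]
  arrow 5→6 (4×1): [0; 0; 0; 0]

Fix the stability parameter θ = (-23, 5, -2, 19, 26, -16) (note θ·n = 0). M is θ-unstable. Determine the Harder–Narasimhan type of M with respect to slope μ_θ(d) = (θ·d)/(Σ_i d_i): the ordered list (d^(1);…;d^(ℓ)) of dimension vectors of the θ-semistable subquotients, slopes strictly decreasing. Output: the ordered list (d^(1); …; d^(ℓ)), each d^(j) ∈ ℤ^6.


Interval decomposition of M: I[1,1], I[2,3], I[2,5], I[3,4], I[4,4], I[6,6]^4.
HN type (ℓ=6): μ^(1)=26; μ^(2)=19; μ^(3)=3/2; μ^(4)=-2; μ^(5)=-16; μ^(6)=-23

((0, 0, 0, 0, 1, 0); (0, 0, 0, 3, 0, 0); (0, 2, 2, 0, 0, 0); (0, 0, 1, 0, 0, 0); (0, 0, 0, 0, 0, 4); (1, 0, 0, 0, 0, 0))


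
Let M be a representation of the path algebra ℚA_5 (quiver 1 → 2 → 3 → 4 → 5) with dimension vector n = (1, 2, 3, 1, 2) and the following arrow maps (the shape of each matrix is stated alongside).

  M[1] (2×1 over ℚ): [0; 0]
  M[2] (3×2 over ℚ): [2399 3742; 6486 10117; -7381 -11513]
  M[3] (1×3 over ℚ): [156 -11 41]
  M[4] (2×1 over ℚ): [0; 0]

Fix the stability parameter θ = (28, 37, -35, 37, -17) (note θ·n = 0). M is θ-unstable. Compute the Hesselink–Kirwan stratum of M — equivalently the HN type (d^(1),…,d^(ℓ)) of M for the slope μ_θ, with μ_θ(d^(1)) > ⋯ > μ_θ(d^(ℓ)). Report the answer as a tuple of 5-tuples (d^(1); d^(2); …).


Via rank(M_{q-1}∘⋯∘M_p): M ≅ I[1,1], I[2,3], I[2,4], I[3,3], I[5,5]^2.
μ_θ-semistable layers: μ^(1)=37; μ^(2)=28; μ^(3)=1; μ^(4)=-17; μ^(5)=-35

((0, 0, 0, 1, 0); (1, 0, 0, 0, 0); (0, 2, 2, 0, 0); (0, 0, 0, 0, 2); (0, 0, 1, 0, 0))


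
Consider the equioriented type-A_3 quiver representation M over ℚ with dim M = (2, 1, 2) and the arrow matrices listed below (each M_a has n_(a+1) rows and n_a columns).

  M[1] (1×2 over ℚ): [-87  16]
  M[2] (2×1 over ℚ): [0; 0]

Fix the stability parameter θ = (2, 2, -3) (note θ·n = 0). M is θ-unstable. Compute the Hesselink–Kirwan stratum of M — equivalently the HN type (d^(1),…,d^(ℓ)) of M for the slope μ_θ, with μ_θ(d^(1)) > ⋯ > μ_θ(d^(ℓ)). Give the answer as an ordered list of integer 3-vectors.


Barcode: M ≅ I[1,1], I[1,2], I[3,3]^2. HN layers by μ_θ (2 steps, strictly decreasing):
  μ^(1)=2; μ^(2)=-3

((2, 1, 0); (0, 0, 2))


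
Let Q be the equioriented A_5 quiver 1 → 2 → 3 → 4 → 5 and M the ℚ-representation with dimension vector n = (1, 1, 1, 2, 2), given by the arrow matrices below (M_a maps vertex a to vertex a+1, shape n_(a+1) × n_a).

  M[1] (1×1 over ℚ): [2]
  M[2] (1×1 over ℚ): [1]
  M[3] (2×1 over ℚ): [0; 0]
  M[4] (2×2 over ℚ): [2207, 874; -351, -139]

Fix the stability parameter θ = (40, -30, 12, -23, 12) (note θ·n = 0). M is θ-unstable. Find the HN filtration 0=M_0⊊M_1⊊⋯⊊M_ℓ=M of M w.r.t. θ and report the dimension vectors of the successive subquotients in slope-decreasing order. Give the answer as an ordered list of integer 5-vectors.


Barcode: M ≅ I[1,3], I[4,5]^2. HN layers by μ_θ (3 steps, strictly decreasing):
  μ^(1)=12; μ^(2)=5; μ^(3)=-23

((0, 0, 1, 0, 2); (1, 1, 0, 0, 0); (0, 0, 0, 2, 0))


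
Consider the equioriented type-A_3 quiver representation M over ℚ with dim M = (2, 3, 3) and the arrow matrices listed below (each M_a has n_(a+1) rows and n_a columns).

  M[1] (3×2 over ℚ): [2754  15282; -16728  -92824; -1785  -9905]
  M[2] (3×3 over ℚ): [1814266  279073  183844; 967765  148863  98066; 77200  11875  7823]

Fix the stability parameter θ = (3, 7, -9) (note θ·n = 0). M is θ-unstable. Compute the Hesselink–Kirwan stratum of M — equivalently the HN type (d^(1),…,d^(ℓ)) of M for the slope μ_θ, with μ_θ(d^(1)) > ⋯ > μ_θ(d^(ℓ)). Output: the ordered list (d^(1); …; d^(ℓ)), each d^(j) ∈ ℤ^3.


Barcode: M ≅ I[1,1], I[1,3], I[2,3]^2. HN layers by μ_θ (3 steps, strictly decreasing):
  μ^(1)=3; μ^(2)=1/3; μ^(3)=-1

((1, 0, 0); (1, 1, 1); (0, 2, 2))


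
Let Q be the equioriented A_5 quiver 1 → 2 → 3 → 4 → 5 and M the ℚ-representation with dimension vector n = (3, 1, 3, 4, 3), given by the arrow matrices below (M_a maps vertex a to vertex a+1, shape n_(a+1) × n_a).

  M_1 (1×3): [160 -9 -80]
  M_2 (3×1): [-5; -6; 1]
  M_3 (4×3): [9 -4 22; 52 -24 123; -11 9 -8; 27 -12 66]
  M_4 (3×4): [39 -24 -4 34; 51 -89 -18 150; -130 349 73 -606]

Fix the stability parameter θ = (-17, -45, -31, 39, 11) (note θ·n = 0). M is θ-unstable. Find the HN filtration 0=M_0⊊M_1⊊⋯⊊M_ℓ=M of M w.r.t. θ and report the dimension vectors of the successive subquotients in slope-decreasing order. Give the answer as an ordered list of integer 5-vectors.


Interval decomposition of M: I[1,1]^2, I[1,5], I[3,5]^2, I[4,4].
HN type (ℓ=4): μ^(1)=39; μ^(2)=25; μ^(3)=-17; μ^(4)=-31

((0, 0, 0, 1, 0); (0, 0, 0, 3, 3); (2, 0, 0, 0, 0); (1, 1, 3, 0, 0))


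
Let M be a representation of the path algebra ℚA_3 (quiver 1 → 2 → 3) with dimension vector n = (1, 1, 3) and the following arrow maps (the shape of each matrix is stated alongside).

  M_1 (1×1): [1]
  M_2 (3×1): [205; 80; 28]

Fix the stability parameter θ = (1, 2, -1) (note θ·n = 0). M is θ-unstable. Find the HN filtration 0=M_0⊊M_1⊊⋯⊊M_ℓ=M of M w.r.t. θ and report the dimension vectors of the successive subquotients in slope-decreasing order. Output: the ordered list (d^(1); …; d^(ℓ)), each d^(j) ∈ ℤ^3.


Via rank(M_{q-1}∘⋯∘M_p): M ≅ I[1,3], I[3,3]^2.
μ_θ-semistable layers: μ^(1)=2/3; μ^(2)=-1

((1, 1, 1); (0, 0, 2))


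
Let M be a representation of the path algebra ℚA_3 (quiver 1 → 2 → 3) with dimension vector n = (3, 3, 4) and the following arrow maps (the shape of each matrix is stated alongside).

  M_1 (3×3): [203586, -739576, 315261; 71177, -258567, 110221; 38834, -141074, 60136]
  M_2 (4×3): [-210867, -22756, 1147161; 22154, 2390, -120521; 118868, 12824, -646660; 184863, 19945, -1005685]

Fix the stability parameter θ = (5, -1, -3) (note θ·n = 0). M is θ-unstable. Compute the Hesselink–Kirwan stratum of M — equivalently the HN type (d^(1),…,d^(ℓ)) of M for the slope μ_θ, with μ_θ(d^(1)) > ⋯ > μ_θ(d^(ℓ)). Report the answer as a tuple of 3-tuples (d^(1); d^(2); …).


Via rank(M_{q-1}∘⋯∘M_p): M ≅ I[1,1], I[1,3]^2, I[2,3], I[3,3].
μ_θ-semistable layers: μ^(1)=5; μ^(2)=1/3; μ^(3)=-2; μ^(4)=-3

((1, 0, 0); (2, 2, 2); (0, 1, 1); (0, 0, 1))


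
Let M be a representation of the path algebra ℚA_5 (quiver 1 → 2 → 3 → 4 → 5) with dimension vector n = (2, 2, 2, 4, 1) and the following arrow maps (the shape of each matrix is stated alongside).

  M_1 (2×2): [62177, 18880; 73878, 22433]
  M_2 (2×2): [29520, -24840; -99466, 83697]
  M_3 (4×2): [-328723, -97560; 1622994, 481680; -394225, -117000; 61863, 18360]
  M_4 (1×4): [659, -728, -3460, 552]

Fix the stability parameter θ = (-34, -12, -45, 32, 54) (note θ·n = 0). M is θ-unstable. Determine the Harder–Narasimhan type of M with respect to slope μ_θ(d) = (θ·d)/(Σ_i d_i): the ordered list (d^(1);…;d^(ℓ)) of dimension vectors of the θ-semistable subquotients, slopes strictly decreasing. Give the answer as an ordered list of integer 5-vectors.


Barcode: M ≅ I[1,2], I[1,3], I[3,5], I[4,4]^3. HN layers by μ_θ (6 steps, strictly decreasing):
  μ^(1)=54; μ^(2)=32; μ^(3)=-12; μ^(4)=-57/2; μ^(5)=-34; μ^(6)=-45

((0, 0, 0, 0, 1); (0, 0, 0, 4, 0); (0, 1, 0, 0, 0); (0, 1, 1, 0, 0); (2, 0, 0, 0, 0); (0, 0, 1, 0, 0))


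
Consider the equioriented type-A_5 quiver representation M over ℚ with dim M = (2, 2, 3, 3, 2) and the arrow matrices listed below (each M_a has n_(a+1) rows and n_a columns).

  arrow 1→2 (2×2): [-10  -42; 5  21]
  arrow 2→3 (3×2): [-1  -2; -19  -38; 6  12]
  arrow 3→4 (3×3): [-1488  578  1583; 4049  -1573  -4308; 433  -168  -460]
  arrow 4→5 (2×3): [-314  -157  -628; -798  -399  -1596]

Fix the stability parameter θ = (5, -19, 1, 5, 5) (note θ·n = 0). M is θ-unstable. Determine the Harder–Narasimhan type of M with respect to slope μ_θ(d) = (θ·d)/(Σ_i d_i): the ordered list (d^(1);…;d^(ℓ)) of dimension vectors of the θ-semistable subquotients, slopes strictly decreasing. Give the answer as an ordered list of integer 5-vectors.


Via rank(M_{q-1}∘⋯∘M_p): M ≅ I[1,1], I[1,2], I[2,5], I[3,4]^2, I[5,5].
μ_θ-semistable layers: μ^(1)=5; μ^(2)=1; μ^(3)=-7; μ^(4)=-19

((1, 0, 0, 3, 2); (0, 0, 3, 0, 0); (1, 1, 0, 0, 0); (0, 1, 0, 0, 0))
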